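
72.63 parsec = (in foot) 7.353e+18. Check: 1 parsec = 3.0856776e+16 m, so 72.63 parsec = 72.63 * 3.0856776e+16 = 2.2411276e+18 m. 1 foot = 0.3048 m, so 2.2411276e+18 m = 2.2411276e+18 / 0.3048 = 7.3527809e+18 foot ≈ 7.353e+18 foot (4 s.f.).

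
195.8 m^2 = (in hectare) 0.01958. Check: 1 hectare = 10000 m^2, so 195.8 m^2 = 195.8 / 10000 = 0.01958 hectare.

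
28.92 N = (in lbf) 1 lbf = 4.4482216 N, so 28.92 N = 28.92 / 4.4482216 = 6.5014746 lbf ≈ 6.501 lbf (4 s.f.). Final answer: 6.501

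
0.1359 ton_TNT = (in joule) 5.686e+08. Check: 1 ton_TNT = 4.184e+09 J, so 0.1359 ton_TNT = 0.1359 * 4.184e+09 = 5.686056e+08 J. 5.686056e+08 J = 5.686056e+08 joule ≈ 5.686e+08 joule (4 s.f.).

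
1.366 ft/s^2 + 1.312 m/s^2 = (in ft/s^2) 5.67. Check: 1 ft/s^2 = 0.3048 m/s^2, so 1.366 ft/s^2 = 1.366 * 0.3048 = 0.4163568 m/s^2. 1.312 m/s^2 is already in m/s^2. Sum: 0.4163568 + 1.312 = 1.7283568 m/s^2. 1 ft/s^2 = 0.3048 m/s^2, so 1.7283568 m/s^2 = 1.7283568 / 0.3048 = 5.6704619 ft/s^2 ≈ 5.67 ft/s^2 (4 s.f.).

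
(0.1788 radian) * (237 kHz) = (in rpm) 0.1788 radian = 0.1788 rad. 1 kHz = 1000 Hz, so 237 kHz = 237 * 1000 = 237000 Hz. Combine: 0.1788 rad * 237000 Hz = 42375.6 rad/s. 1 rpm = 0.10471976 rad/s, so 42375.6 rad/s = 42375.6 / 0.10471976 = 404657.17 rpm ≈ 4.047e+05 rpm (4 s.f.). Final answer: 4.047e+05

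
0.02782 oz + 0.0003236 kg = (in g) 1.112. Check: 1 oz = 0.028349523 kg, so 0.02782 oz = 0.02782 * 0.028349523 = 0.00078868373 kg. 0.0003236 kg is already in kg. Sum: 0.00078868373 + 0.0003236 = 0.0011122837 kg. 1 g = 0.001 kg, so 0.0011122837 kg = 0.0011122837 / 0.001 = 1.1122837 g ≈ 1.112 g (4 s.f.).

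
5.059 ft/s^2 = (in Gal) 1 ft/s^2 = 0.3048 m/s^2, so 5.059 ft/s^2 = 5.059 * 0.3048 = 1.5419832 m/s^2. 1 Gal = 0.01 m/s^2, so 1.5419832 m/s^2 = 1.5419832 / 0.01 = 154.19832 Gal ≈ 154.2 Gal (4 s.f.). Final answer: 154.2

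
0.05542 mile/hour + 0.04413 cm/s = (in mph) 1 mile/hour = 0.44704 m/s, so 0.05542 mile/hour = 0.05542 * 0.44704 = 0.024774957 m/s. 1 cm/s = 0.01 m/s, so 0.04413 cm/s = 0.04413 * 0.01 = 0.0004413 m/s. Sum: 0.024774957 + 0.0004413 = 0.025216257 m/s. 1 mph = 0.44704 m/s, so 0.025216257 m/s = 0.025216257 / 0.44704 = 0.05640716 mph ≈ 0.05641 mph (4 s.f.). Final answer: 0.05641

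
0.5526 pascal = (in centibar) 0.0005526. Check: 0.5526 pascal = 0.5526 Pa. 1 centibar = 1000 Pa, so 0.5526 Pa = 0.5526 / 1000 = 0.0005526 centibar.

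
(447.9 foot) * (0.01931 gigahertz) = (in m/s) 1 foot = 0.3048 m, so 447.9 foot = 447.9 * 0.3048 = 136.51992 m. 1 gigahertz = 1e+09 Hz, so 0.01931 gigahertz = 0.01931 * 1e+09 = 19310000 Hz. Combine: 136.51992 m * 19310000 Hz = 2.6361997e+09 m/s. Result: 2.6361997e+09 m/s ≈ 2.636e+09 m/s (4 s.f.). Final answer: 2.636e+09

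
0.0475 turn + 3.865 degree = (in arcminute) 1258. Check: 1 turn = 6.2831853 rad, so 0.0475 turn = 0.0475 * 6.2831853 = 0.2984513 rad. 1 degree = 0.017453293 rad, so 3.865 degree = 3.865 * 0.017453293 = 0.067456976 rad. Sum: 0.2984513 + 0.067456976 = 0.36590828 rad. 1 arcminute = 0.00029088821 rad, so 0.36590828 rad = 0.36590828 / 0.00029088821 = 1257.9 arcminute ≈ 1258 arcminute (4 s.f.).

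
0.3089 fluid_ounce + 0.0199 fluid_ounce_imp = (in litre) 0.009701. Check: 1 fluid_ounce = 2.957353e-05 m^3, so 0.3089 fluid_ounce = 0.3089 * 2.957353e-05 = 9.1352633e-06 m^3. 1 fluid_ounce_imp = 2.8413063e-05 m^3, so 0.0199 fluid_ounce_imp = 0.0199 * 2.8413063e-05 = 5.6541994e-07 m^3. Sum: 9.1352633e-06 + 5.6541994e-07 = 9.7006832e-06 m^3. 1 litre = 0.001 m^3, so 9.7006832e-06 m^3 = 9.7006832e-06 / 0.001 = 0.0097006832 litre ≈ 0.009701 litre (4 s.f.).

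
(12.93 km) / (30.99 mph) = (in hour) 1 km = 1000 m, so 12.93 km = 12.93 * 1000 = 12930 m. 1 mph = 0.44704 m/s, so 30.99 mph = 30.99 * 0.44704 = 13.85377 m/s. Combine: 12930 m / 13.85377 m/s = 933.31998 s. 1 hour = 3600 s, so 933.31998 s = 933.31998 / 3600 = 0.25925555 hour ≈ 0.2593 hour (4 s.f.). Final answer: 0.2593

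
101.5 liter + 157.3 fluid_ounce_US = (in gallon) 1 liter = 0.001 m^3, so 101.5 liter = 101.5 * 0.001 = 0.1015 m^3. 1 fluid_ounce_US = 2.957353e-05 m^3, so 157.3 fluid_ounce_US = 157.3 * 2.957353e-05 = 0.0046519162 m^3. Sum: 0.1015 + 0.0046519162 = 0.10615192 m^3. 1 gallon = 0.0037854118 m^3, so 0.10615192 m^3 = 0.10615192 / 0.0037854118 = 28.04237 gallon ≈ 28.04 gallon (4 s.f.). Final answer: 28.04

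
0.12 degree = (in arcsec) 1 degree = 0.017453293 rad, so 0.12 degree = 0.12 * 0.017453293 = 0.0020943951 rad. 1 arcsec = 4.8481368e-06 rad, so 0.0020943951 rad = 0.0020943951 / 4.8481368e-06 = 432 arcsec. Final answer: 432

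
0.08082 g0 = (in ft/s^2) 1 g0 = 9.80665 m/s^2, so 0.08082 g0 = 0.08082 * 9.80665 = 0.79257345 m/s^2. 1 ft/s^2 = 0.3048 m/s^2, so 0.79257345 m/s^2 = 0.79257345 / 0.3048 = 2.6003066 ft/s^2 ≈ 2.6 ft/s^2 (4 s.f.). Final answer: 2.6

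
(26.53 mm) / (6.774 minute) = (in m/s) 1 mm = 0.001 m, so 26.53 mm = 26.53 * 0.001 = 0.02653 m. 1 minute = 60 s, so 6.774 minute = 6.774 * 60 = 406.44 s. Combine: 0.02653 m / 406.44 s = 6.5274087e-05 m/s. Result: 6.5274087e-05 m/s ≈ 6.527e-05 m/s (4 s.f.). Final answer: 6.527e-05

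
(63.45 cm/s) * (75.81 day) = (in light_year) 1 cm/s = 0.01 m/s, so 63.45 cm/s = 63.45 * 0.01 = 0.6345 m/s. 1 day = 86400 s, so 75.81 day = 75.81 * 86400 = 6549984 s. Combine: 0.6345 m/s * 6549984 s = 4155964.8 m. 1 light_year = 9.4607305e+15 m, so 4155964.8 m = 4155964.8 / 9.4607305e+15 = 4.3928583e-10 light_year ≈ 4.393e-10 light_year (4 s.f.). Final answer: 4.393e-10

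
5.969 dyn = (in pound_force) 1.342e-05. Check: 1 dyn = 1e-05 N, so 5.969 dyn = 5.969 * 1e-05 = 5.969e-05 N. 1 pound_force = 4.4482216 N, so 5.969e-05 N = 5.969e-05 / 4.4482216 = 1.3418846e-05 pound_force ≈ 1.342e-05 pound_force (4 s.f.).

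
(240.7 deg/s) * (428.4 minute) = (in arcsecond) 1 deg/s = 0.017453293 rad/s, so 240.7 deg/s = 240.7 * 0.017453293 = 4.2010075 rad/s. 1 minute = 60 s, so 428.4 minute = 428.4 * 60 = 25704 s. Combine: 4.2010075 rad/s * 25704 s = 107982.7 rad. 1 arcsecond = 4.8481368e-06 rad, so 107982.7 rad = 107982.7 / 4.8481368e-06 = 2.227303e+10 arcsecond ≈ 2.227e+10 arcsecond (4 s.f.). Final answer: 2.227e+10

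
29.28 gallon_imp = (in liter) 1 gallon_imp = 0.00454609 m^3, so 29.28 gallon_imp = 29.28 * 0.00454609 = 0.13310952 m^3. 1 liter = 0.001 m^3, so 0.13310952 m^3 = 0.13310952 / 0.001 = 133.10952 liter ≈ 133.1 liter (4 s.f.). Final answer: 133.1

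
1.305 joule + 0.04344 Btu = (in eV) 2.942e+20. Check: 1.305 joule = 1.305 J. 1 Btu = 1055.0559 J, so 0.04344 Btu = 0.04344 * 1055.0559 = 45.831626 J. Sum: 1.305 + 45.831626 = 47.136626 J. 1 eV = 1.6021766e-19 J, so 47.136626 J = 47.136626 / 1.6021766e-19 = 2.9420368e+20 eV ≈ 2.942e+20 eV (4 s.f.).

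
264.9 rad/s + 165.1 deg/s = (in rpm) 2557. Check: 264.9 rad/s is already in rad/s. 1 deg/s = 0.017453293 rad/s, so 165.1 deg/s = 165.1 * 0.017453293 = 2.8815386 rad/s. Sum: 264.9 + 2.8815386 = 267.78154 rad/s. 1 rpm = 0.10471976 rad/s, so 267.78154 rad/s = 267.78154 / 0.10471976 = 2557.1253 rpm ≈ 2557 rpm (4 s.f.).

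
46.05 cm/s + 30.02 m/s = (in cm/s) 1 cm/s = 0.01 m/s, so 46.05 cm/s = 46.05 * 0.01 = 0.4605 m/s. 30.02 m/s is already in m/s. Sum: 0.4605 + 30.02 = 30.4805 m/s. 1 cm/s = 0.01 m/s, so 30.4805 m/s = 30.4805 / 0.01 = 3048.05 cm/s ≈ 3048 cm/s (4 s.f.). Final answer: 3048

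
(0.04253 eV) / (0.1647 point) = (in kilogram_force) 1 eV = 1.6021766e-19 J, so 0.04253 eV = 0.04253 * 1.6021766e-19 = 6.8140572e-21 J. 1 point = 0.00035277778 m, so 0.1647 point = 0.1647 * 0.00035277778 = 5.81025e-05 m. Combine: 6.8140572e-21 J / 5.81025e-05 m = 1.1727649e-16 N. 1 kilogram_force = 9.80665 N, so 1.1727649e-16 N = 1.1727649e-16 / 9.80665 = 1.1958874e-17 kilogram_force ≈ 1.196e-17 kilogram_force (4 s.f.). Final answer: 1.196e-17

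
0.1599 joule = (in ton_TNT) 0.1599 joule = 0.1599 J. 1 ton_TNT = 4.184e+09 J, so 0.1599 J = 0.1599 / 4.184e+09 = 3.8217017e-11 ton_TNT ≈ 3.822e-11 ton_TNT (4 s.f.). Final answer: 3.822e-11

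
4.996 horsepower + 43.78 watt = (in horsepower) 5.055. Check: 1 horsepower = 745.69987 W, so 4.996 horsepower = 4.996 * 745.69987 = 3725.5166 W. 43.78 watt = 43.78 W. Sum: 3725.5166 + 43.78 = 3769.2966 W. 1 horsepower = 745.69987 W, so 3769.2966 W = 3769.2966 / 745.69987 = 5.0547099 horsepower ≈ 5.055 horsepower (4 s.f.).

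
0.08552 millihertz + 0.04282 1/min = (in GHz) 1 millihertz = 0.001 Hz, so 0.08552 millihertz = 0.08552 * 0.001 = 8.552e-05 Hz. 1 1/min = 0.016666667 Hz, so 0.04282 1/min = 0.04282 * 0.016666667 = 0.00071366667 Hz. Sum: 8.552e-05 + 0.00071366667 = 0.00079918667 Hz. 1 GHz = 1e+09 Hz, so 0.00079918667 Hz = 0.00079918667 / 1e+09 = 7.9918667e-13 GHz ≈ 7.992e-13 GHz (4 s.f.). Final answer: 7.992e-13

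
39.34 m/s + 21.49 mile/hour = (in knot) 95.15. Check: 39.34 m/s is already in m/s. 1 mile/hour = 0.44704 m/s, so 21.49 mile/hour = 21.49 * 0.44704 = 9.6068896 m/s. Sum: 39.34 + 9.6068896 = 48.94689 m/s. 1 knot = 0.51444444 m/s, so 48.94689 m/s = 48.94689 / 0.51444444 = 95.145142 knot ≈ 95.15 knot (4 s.f.).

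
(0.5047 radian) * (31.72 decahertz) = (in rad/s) 0.5047 radian = 0.5047 rad. 1 decahertz = 10 Hz, so 31.72 decahertz = 31.72 * 10 = 317.2 Hz. Combine: 0.5047 rad * 317.2 Hz = 160.09084 rad/s. Result: 160.09084 rad/s ≈ 160.1 rad/s (4 s.f.). Final answer: 160.1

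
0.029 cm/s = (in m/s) 1 cm/s = 0.01 m/s, so 0.029 cm/s = 0.029 * 0.01 = 0.00029 m/s. Result: 0.00029 m/s. Final answer: 0.00029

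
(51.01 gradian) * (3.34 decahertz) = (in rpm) 1 gradian = 0.015707963 rad, so 51.01 gradian = 51.01 * 0.015707963 = 0.80126321 rad. 1 decahertz = 10 Hz, so 3.34 decahertz = 3.34 * 10 = 33.4 Hz. Combine: 0.80126321 rad * 33.4 Hz = 26.762191 rad/s. 1 rpm = 0.10471976 rad/s, so 26.762191 rad/s = 26.762191 / 0.10471976 = 255.5601 rpm ≈ 255.6 rpm (4 s.f.). Final answer: 255.6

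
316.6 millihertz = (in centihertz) 31.66. Check: 1 millihertz = 0.001 Hz, so 316.6 millihertz = 316.6 * 0.001 = 0.3166 Hz. 1 centihertz = 0.01 Hz, so 0.3166 Hz = 0.3166 / 0.01 = 31.66 centihertz.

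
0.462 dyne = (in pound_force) 1 dyne = 1e-05 N, so 0.462 dyne = 0.462 * 1e-05 = 4.62e-06 N. 1 pound_force = 4.4482216 N, so 4.62e-06 N = 4.62e-06 / 4.4482216 = 1.0386173e-06 pound_force ≈ 1.039e-06 pound_force (4 s.f.). Final answer: 1.039e-06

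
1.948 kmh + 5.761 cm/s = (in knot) 1 kmh = 0.27777778 m/s, so 1.948 kmh = 1.948 * 0.27777778 = 0.54111111 m/s. 1 cm/s = 0.01 m/s, so 5.761 cm/s = 5.761 * 0.01 = 0.05761 m/s. Sum: 0.54111111 + 0.05761 = 0.59872111 m/s. 1 knot = 0.51444444 m/s, so 0.59872111 m/s = 0.59872111 / 0.51444444 = 1.1638207 knot ≈ 1.164 knot (4 s.f.). Final answer: 1.164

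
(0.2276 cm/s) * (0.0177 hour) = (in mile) 1 cm/s = 0.01 m/s, so 0.2276 cm/s = 0.2276 * 0.01 = 0.002276 m/s. 1 hour = 3600 s, so 0.0177 hour = 0.0177 * 3600 = 63.72 s. Combine: 0.002276 m/s * 63.72 s = 0.14502672 m. 1 mile = 1609.344 m, so 0.14502672 m = 0.14502672 / 1609.344 = 9.0115426e-05 mile ≈ 9.012e-05 mile (4 s.f.). Final answer: 9.012e-05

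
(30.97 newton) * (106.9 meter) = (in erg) 30.97 newton = 30.97 N. 106.9 meter = 106.9 m. Combine: 30.97 N * 106.9 m = 3310.693 J. 1 erg = 1e-07 J, so 3310.693 J = 3310.693 / 1e-07 = 3.310693e+10 erg ≈ 3.311e+10 erg (4 s.f.). Final answer: 3.311e+10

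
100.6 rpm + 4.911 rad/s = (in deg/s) 1 rpm = 0.10471976 rad/s, so 100.6 rpm = 100.6 * 0.10471976 = 10.534807 rad/s. 4.911 rad/s is already in rad/s. Sum: 10.534807 + 4.911 = 15.445807 rad/s. 1 deg/s = 0.017453293 rad/s, so 15.445807 rad/s = 15.445807 / 0.017453293 = 884.97957 deg/s ≈ 885 deg/s (4 s.f.). Final answer: 885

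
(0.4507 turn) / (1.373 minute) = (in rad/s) 0.03438. Check: 1 turn = 6.2831853 rad, so 0.4507 turn = 0.4507 * 6.2831853 = 2.8318316 rad. 1 minute = 60 s, so 1.373 minute = 1.373 * 60 = 82.38 s. Combine: 2.8318316 rad / 82.38 s = 0.034375232 rad/s. Result: 0.034375232 rad/s ≈ 0.03438 rad/s (4 s.f.).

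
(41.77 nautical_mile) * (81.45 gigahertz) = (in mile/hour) 1.409e+16. Check: 1 nautical_mile = 1852 m, so 41.77 nautical_mile = 41.77 * 1852 = 77358.04 m. 1 gigahertz = 1e+09 Hz, so 81.45 gigahertz = 81.45 * 1e+09 = 8.145e+10 Hz. Combine: 77358.04 m * 8.145e+10 Hz = 6.3008124e+15 m/s. 1 mile/hour = 0.44704 m/s, so 6.3008124e+15 m/s = 6.3008124e+15 / 0.44704 = 1.4094516e+16 mile/hour ≈ 1.409e+16 mile/hour (4 s.f.).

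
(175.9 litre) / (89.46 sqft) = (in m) 1 litre = 0.001 m^3, so 175.9 litre = 175.9 * 0.001 = 0.1759 m^3. 1 sqft = 0.09290304 m^2, so 89.46 sqft = 89.46 * 0.09290304 = 8.311106 m^2. Combine: 0.1759 m^3 / 8.311106 m^2 = 0.021164452 m. Result: 0.021164452 m ≈ 0.02116 m (4 s.f.). Final answer: 0.02116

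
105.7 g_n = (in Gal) 1.037e+05. Check: 1 g_n = 9.80665 m/s^2, so 105.7 g_n = 105.7 * 9.80665 = 1036.5629 m/s^2. 1 Gal = 0.01 m/s^2, so 1036.5629 m/s^2 = 1036.5629 / 0.01 = 103656.29 Gal ≈ 1.037e+05 Gal (4 s.f.).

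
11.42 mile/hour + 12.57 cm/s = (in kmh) 18.83. Check: 1 mile/hour = 0.44704 m/s, so 11.42 mile/hour = 11.42 * 0.44704 = 5.1051968 m/s. 1 cm/s = 0.01 m/s, so 12.57 cm/s = 12.57 * 0.01 = 0.1257 m/s. Sum: 5.1051968 + 0.1257 = 5.2308968 m/s. 1 kmh = 0.27777778 m/s, so 5.2308968 m/s = 5.2308968 / 0.27777778 = 18.831228 kmh ≈ 18.83 kmh (4 s.f.).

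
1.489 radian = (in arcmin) 5119. Check: 1.489 radian = 1.489 rad. 1 arcmin = 0.00029088821 rad, so 1.489 rad = 1.489 / 0.00029088821 = 5118.8049 arcmin ≈ 5119 arcmin (4 s.f.).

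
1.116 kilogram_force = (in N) 10.94. Check: 1 kilogram_force = 9.80665 N, so 1.116 kilogram_force = 1.116 * 9.80665 = 10.944221 N. Result: 10.944221 N ≈ 10.94 N (4 s.f.).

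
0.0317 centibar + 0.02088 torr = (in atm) 0.0003403. Check: 1 centibar = 1000 Pa, so 0.0317 centibar = 0.0317 * 1000 = 31.7 Pa. 1 torr = 133.32237 Pa, so 0.02088 torr = 0.02088 * 133.32237 = 2.7837711 Pa. Sum: 31.7 + 2.7837711 = 34.483771 Pa. 1 atm = 101325 Pa, so 34.483771 Pa = 34.483771 / 101325 = 0.00034032836 atm ≈ 0.0003403 atm (4 s.f.).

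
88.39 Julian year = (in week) 4612. Check: 1 Julian year = 31557600 s, so 88.39 Julian year = 88.39 * 31557600 = 2.7893763e+09 s. 1 week = 604800 s, so 2.7893763e+09 s = 2.7893763e+09 / 604800 = 4612.0639 week ≈ 4612 week (4 s.f.).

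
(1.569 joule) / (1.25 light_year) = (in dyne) 1.327e-11. Check: 1.569 joule = 1.569 J. 1 light_year = 9.4607305e+15 m, so 1.25 light_year = 1.25 * 9.4607305e+15 = 1.1825913e+16 m. Combine: 1.569 J / 1.1825913e+16 m = 1.3267474e-16 N. 1 dyne = 1e-05 N, so 1.3267474e-16 N = 1.3267474e-16 / 1e-05 = 1.3267474e-11 dyne ≈ 1.327e-11 dyne (4 s.f.).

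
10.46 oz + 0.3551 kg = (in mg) 6.516e+05. Check: 1 oz = 0.028349523 kg, so 10.46 oz = 10.46 * 0.028349523 = 0.29653601 kg. 0.3551 kg is already in kg. Sum: 0.29653601 + 0.3551 = 0.65163601 kg. 1 mg = 1e-06 kg, so 0.65163601 kg = 0.65163601 / 1e-06 = 651636.01 mg ≈ 6.516e+05 mg (4 s.f.).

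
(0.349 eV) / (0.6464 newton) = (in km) 8.65e-23. Check: 1 eV = 1.6021766e-19 J, so 0.349 eV = 0.349 * 1.6021766e-19 = 5.5915965e-20 J. 0.6464 newton = 0.6464 N. Combine: 5.5915965e-20 J / 0.6464 N = 8.6503658e-20 m. 1 km = 1000 m, so 8.6503658e-20 m = 8.6503658e-20 / 1000 = 8.6503658e-23 km ≈ 8.65e-23 km (4 s.f.).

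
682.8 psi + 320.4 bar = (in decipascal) 3.675e+08. Check: 1 psi = 6894.7573 Pa, so 682.8 psi = 682.8 * 6894.7573 = 4707740.3 Pa. 1 bar = 100000 Pa, so 320.4 bar = 320.4 * 100000 = 32040000 Pa. Sum: 4707740.3 + 32040000 = 36747740 Pa. 1 decipascal = 0.1 Pa, so 36747740 Pa = 36747740 / 0.1 = 3.674774e+08 decipascal ≈ 3.675e+08 decipascal (4 s.f.).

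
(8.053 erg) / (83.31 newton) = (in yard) 1.057e-08. Check: 1 erg = 1e-07 J, so 8.053 erg = 8.053 * 1e-07 = 8.053e-07 J. 83.31 newton = 83.31 N. Combine: 8.053e-07 J / 83.31 N = 9.6663066e-09 m. 1 yard = 0.9144 m, so 9.6663066e-09 m = 9.6663066e-09 / 0.9144 = 1.0571201e-08 yard ≈ 1.057e-08 yard (4 s.f.).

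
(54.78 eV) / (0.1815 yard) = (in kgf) 5.393e-18. Check: 1 eV = 1.6021766e-19 J, so 54.78 eV = 54.78 * 1.6021766e-19 = 8.7767236e-18 J. 1 yard = 0.9144 m, so 0.1815 yard = 0.1815 * 0.9144 = 0.1659636 m. Combine: 8.7767236e-18 J / 0.1659636 m = 5.2883425e-17 N. 1 kgf = 9.80665 N, so 5.2883425e-17 N = 5.2883425e-17 / 9.80665 = 5.3926086e-18 kgf ≈ 5.393e-18 kgf (4 s.f.).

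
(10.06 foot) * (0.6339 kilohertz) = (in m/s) 1 foot = 0.3048 m, so 10.06 foot = 10.06 * 0.3048 = 3.066288 m. 1 kilohertz = 1000 Hz, so 0.6339 kilohertz = 0.6339 * 1000 = 633.9 Hz. Combine: 3.066288 m * 633.9 Hz = 1943.72 m/s. Result: 1943.72 m/s ≈ 1944 m/s (4 s.f.). Final answer: 1944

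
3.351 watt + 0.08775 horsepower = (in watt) 68.79. Check: 3.351 watt = 3.351 W. 1 horsepower = 745.69987 W, so 0.08775 horsepower = 0.08775 * 745.69987 = 65.435164 W. Sum: 3.351 + 65.435164 = 68.786164 W. 68.786164 W = 68.786164 watt ≈ 68.79 watt (4 s.f.).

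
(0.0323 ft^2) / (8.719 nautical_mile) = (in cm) 1.858e-05. Check: 1 ft^2 = 0.09290304 m^2, so 0.0323 ft^2 = 0.0323 * 0.09290304 = 0.0030007682 m^2. 1 nautical_mile = 1852 m, so 8.719 nautical_mile = 8.719 * 1852 = 16147.588 m. Combine: 0.0030007682 m^2 / 16147.588 m = 1.8583383e-07 m. 1 cm = 0.01 m, so 1.8583383e-07 m = 1.8583383e-07 / 0.01 = 1.8583383e-05 cm ≈ 1.858e-05 cm (4 s.f.).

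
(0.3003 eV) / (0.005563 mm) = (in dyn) 1 eV = 1.6021766e-19 J, so 0.3003 eV = 0.3003 * 1.6021766e-19 = 4.8113364e-20 J. 1 mm = 0.001 m, so 0.005563 mm = 0.005563 * 0.001 = 5.563e-06 m. Combine: 4.8113364e-20 J / 5.563e-06 m = 8.6488162e-15 N. 1 dyn = 1e-05 N, so 8.6488162e-15 N = 8.6488162e-15 / 1e-05 = 8.6488162e-10 dyn ≈ 8.649e-10 dyn (4 s.f.). Final answer: 8.649e-10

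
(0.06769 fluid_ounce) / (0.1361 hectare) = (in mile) 1 fluid_ounce = 2.957353e-05 m^3, so 0.06769 fluid_ounce = 0.06769 * 2.957353e-05 = 2.0018322e-06 m^3. 1 hectare = 10000 m^2, so 0.1361 hectare = 0.1361 * 10000 = 1361 m^2. Combine: 2.0018322e-06 m^3 / 1361 m^2 = 1.4708539e-09 m. 1 mile = 1609.344 m, so 1.4708539e-09 m = 1.4708539e-09 / 1609.344 = 9.1394627e-13 mile ≈ 9.139e-13 mile (4 s.f.). Final answer: 9.139e-13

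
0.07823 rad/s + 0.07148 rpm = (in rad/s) 0.08572. Check: 0.07823 rad/s is already in rad/s. 1 rpm = 0.10471976 rad/s, so 0.07148 rpm = 0.07148 * 0.10471976 = 0.0074853681 rad/s. Sum: 0.07823 + 0.0074853681 = 0.085715368 rad/s. Result: 0.085715368 rad/s ≈ 0.08572 rad/s (4 s.f.).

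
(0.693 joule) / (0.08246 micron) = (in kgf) 0.693 joule = 0.693 J. 1 micron = 1e-06 m, so 0.08246 micron = 0.08246 * 1e-06 = 8.246e-08 m. Combine: 0.693 J / 8.246e-08 m = 8404074.7 N. 1 kgf = 9.80665 N, so 8404074.7 N = 8404074.7 / 9.80665 = 856977.12 kgf ≈ 8.57e+05 kgf (4 s.f.). Final answer: 8.57e+05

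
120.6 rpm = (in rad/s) 12.63. Check: 1 rpm = 0.10471976 rad/s, so 120.6 rpm = 120.6 * 0.10471976 = 12.629202 rad/s. Result: 12.629202 rad/s ≈ 12.63 rad/s (4 s.f.).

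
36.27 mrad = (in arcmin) 1 mrad = 0.001 rad, so 36.27 mrad = 36.27 * 0.001 = 0.03627 rad. 1 arcmin = 0.00029088821 rad, so 0.03627 rad = 0.03627 / 0.00029088821 = 124.68708 arcmin ≈ 124.7 arcmin (4 s.f.). Final answer: 124.7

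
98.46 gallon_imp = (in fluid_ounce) 1 gallon_imp = 0.00454609 m^3, so 98.46 gallon_imp = 98.46 * 0.00454609 = 0.44760802 m^3. 1 fluid_ounce = 2.957353e-05 m^3, so 0.44760802 m^3 = 0.44760802 / 2.957353e-05 = 15135.428 fluid_ounce ≈ 1.514e+04 fluid_ounce (4 s.f.). Final answer: 1.514e+04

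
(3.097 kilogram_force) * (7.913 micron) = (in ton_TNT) 1 kilogram_force = 9.80665 N, so 3.097 kilogram_force = 3.097 * 9.80665 = 30.371195 N. 1 micron = 1e-06 m, so 7.913 micron = 7.913 * 1e-06 = 7.913e-06 m. Combine: 30.371195 N * 7.913e-06 m = 0.00024032727 J. 1 ton_TNT = 4.184e+09 J, so 0.00024032727 J = 0.00024032727 / 4.184e+09 = 5.7439595e-14 ton_TNT ≈ 5.744e-14 ton_TNT (4 s.f.). Final answer: 5.744e-14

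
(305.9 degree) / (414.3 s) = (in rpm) 1 degree = 0.017453293 rad, so 305.9 degree = 305.9 * 0.017453293 = 5.3389622 rad. 414.3 s is already in s. Combine: 5.3389622 rad / 414.3 s = 0.012886706 rad/s. 1 rpm = 0.10471976 rad/s, so 0.012886706 rad/s = 0.012886706 / 0.10471976 = 0.12305897 rpm ≈ 0.1231 rpm (4 s.f.). Final answer: 0.1231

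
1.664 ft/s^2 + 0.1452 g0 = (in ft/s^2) 1 ft/s^2 = 0.3048 m/s^2, so 1.664 ft/s^2 = 1.664 * 0.3048 = 0.5071872 m/s^2. 1 g0 = 9.80665 m/s^2, so 0.1452 g0 = 0.1452 * 9.80665 = 1.4239256 m/s^2. Sum: 0.5071872 + 1.4239256 = 1.9311128 m/s^2. 1 ft/s^2 = 0.3048 m/s^2, so 1.9311128 m/s^2 = 1.9311128 / 0.3048 = 6.3356719 ft/s^2 ≈ 6.336 ft/s^2 (4 s.f.). Final answer: 6.336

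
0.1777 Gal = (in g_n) 0.0001812. Check: 1 Gal = 0.01 m/s^2, so 0.1777 Gal = 0.1777 * 0.01 = 0.001777 m/s^2. 1 g_n = 9.80665 m/s^2, so 0.001777 m/s^2 = 0.001777 / 9.80665 = 0.00018120357 g_n ≈ 0.0001812 g_n (4 s.f.).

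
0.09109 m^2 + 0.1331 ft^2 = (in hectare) 0.09109 m^2 is already in m^2. 1 ft^2 = 0.09290304 m^2, so 0.1331 ft^2 = 0.1331 * 0.09290304 = 0.012365395 m^2. Sum: 0.09109 + 0.012365395 = 0.10345539 m^2. 1 hectare = 10000 m^2, so 0.10345539 m^2 = 0.10345539 / 10000 = 1.0345539e-05 hectare ≈ 1.035e-05 hectare (4 s.f.). Final answer: 1.035e-05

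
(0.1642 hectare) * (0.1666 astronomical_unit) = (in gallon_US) 1.081e+16. Check: 1 hectare = 10000 m^2, so 0.1642 hectare = 0.1642 * 10000 = 1642 m^2. 1 astronomical_unit = 1.4959787e+11 m, so 0.1666 astronomical_unit = 0.1666 * 1.4959787e+11 = 2.4923005e+10 m. Combine: 1642 m^2 * 2.4923005e+10 m = 4.0923575e+13 m^3. 1 gallon_US = 0.0037854118 m^3, so 4.0923575e+13 m^3 = 4.0923575e+13 / 0.0037854118 = 1.0810865e+16 gallon_US ≈ 1.081e+16 gallon_US (4 s.f.).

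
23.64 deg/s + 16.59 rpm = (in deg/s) 123.2. Check: 1 deg/s = 0.017453293 rad/s, so 23.64 deg/s = 23.64 * 0.017453293 = 0.41259584 rad/s. 1 rpm = 0.10471976 rad/s, so 16.59 rpm = 16.59 * 0.10471976 = 1.7373007 rad/s. Sum: 0.41259584 + 1.7373007 = 2.1498966 rad/s. 1 deg/s = 0.017453293 rad/s, so 2.1498966 rad/s = 2.1498966 / 0.017453293 = 123.18 deg/s ≈ 123.2 deg/s (4 s.f.).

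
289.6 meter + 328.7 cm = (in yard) 320.3. Check: 289.6 meter = 289.6 m. 1 cm = 0.01 m, so 328.7 cm = 328.7 * 0.01 = 3.287 m. Sum: 289.6 + 3.287 = 292.887 m. 1 yard = 0.9144 m, so 292.887 m = 292.887 / 0.9144 = 320.30512 yard ≈ 320.3 yard (4 s.f.).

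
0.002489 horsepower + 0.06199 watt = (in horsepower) 1 horsepower = 745.69987 W, so 0.002489 horsepower = 0.002489 * 745.69987 = 1.856047 W. 0.06199 watt = 0.06199 W. Sum: 1.856047 + 0.06199 = 1.918037 W. 1 horsepower = 745.69987 W, so 1.918037 W = 1.918037 / 745.69987 = 0.00257213 horsepower ≈ 0.002572 horsepower (4 s.f.). Final answer: 0.002572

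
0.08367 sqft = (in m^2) 1 sqft = 0.09290304 m^2, so 0.08367 sqft = 0.08367 * 0.09290304 = 0.0077731974 m^2. Result: 0.0077731974 m^2 ≈ 0.007773 m^2 (4 s.f.). Final answer: 0.007773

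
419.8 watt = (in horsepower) 0.563. Check: 419.8 watt = 419.8 W. 1 horsepower = 745.69987 W, so 419.8 W = 419.8 / 745.69987 = 0.56296107 horsepower ≈ 0.563 horsepower (4 s.f.).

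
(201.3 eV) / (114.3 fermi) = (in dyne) 1 eV = 1.6021766e-19 J, so 201.3 eV = 201.3 * 1.6021766e-19 = 3.2251816e-17 J. 1 fermi = 1e-15 m, so 114.3 fermi = 114.3 * 1e-15 = 1.143e-13 m. Combine: 3.2251816e-17 J / 1.143e-13 m = 0.00028216812 N. 1 dyne = 1e-05 N, so 0.00028216812 N = 0.00028216812 / 1e-05 = 28.216812 dyne ≈ 28.22 dyne (4 s.f.). Final answer: 28.22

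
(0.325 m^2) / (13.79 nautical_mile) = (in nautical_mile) 6.871e-09. Check: 0.325 m^2 is already in m^2. 1 nautical_mile = 1852 m, so 13.79 nautical_mile = 13.79 * 1852 = 25539.08 m. Combine: 0.325 m^2 / 25539.08 m = 1.2725595e-05 m. 1 nautical_mile = 1852 m, so 1.2725595e-05 m = 1.2725595e-05 / 1852 = 6.8712718e-09 nautical_mile ≈ 6.871e-09 nautical_mile (4 s.f.).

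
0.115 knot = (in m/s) 0.05916. Check: 1 knot = 0.51444444 m/s, so 0.115 knot = 0.115 * 0.51444444 = 0.059161111 m/s. Result: 0.059161111 m/s ≈ 0.05916 m/s (4 s.f.).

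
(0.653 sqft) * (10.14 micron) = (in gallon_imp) 1 sqft = 0.09290304 m^2, so 0.653 sqft = 0.653 * 0.09290304 = 0.060665685 m^2. 1 micron = 1e-06 m, so 10.14 micron = 10.14 * 1e-06 = 1.014e-05 m. Combine: 0.060665685 m^2 * 1.014e-05 m = 6.1515005e-07 m^3. 1 gallon_imp = 0.00454609 m^3, so 6.1515005e-07 m^3 = 6.1515005e-07 / 0.00454609 = 0.00013531409 gallon_imp ≈ 0.0001353 gallon_imp (4 s.f.). Final answer: 0.0001353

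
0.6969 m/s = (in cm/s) 1 cm/s = 0.01 m/s, so 0.6969 m/s = 0.6969 / 0.01 = 69.69 cm/s. Final answer: 69.69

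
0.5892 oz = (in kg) 1 oz = 0.028349523 kg, so 0.5892 oz = 0.5892 * 0.028349523 = 0.016703539 kg. Result: 0.016703539 kg ≈ 0.0167 kg (4 s.f.). Final answer: 0.0167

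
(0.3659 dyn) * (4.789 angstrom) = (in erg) 1 dyn = 1e-05 N, so 0.3659 dyn = 0.3659 * 1e-05 = 3.659e-06 N. 1 angstrom = 1e-10 m, so 4.789 angstrom = 4.789 * 1e-10 = 4.789e-10 m. Combine: 3.659e-06 N * 4.789e-10 m = 1.7522951e-15 J. 1 erg = 1e-07 J, so 1.7522951e-15 J = 1.7522951e-15 / 1e-07 = 1.7522951e-08 erg ≈ 1.752e-08 erg (4 s.f.). Final answer: 1.752e-08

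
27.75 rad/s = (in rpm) 265. Check: 1 rpm = 0.10471976 rad/s, so 27.75 rad/s = 27.75 / 0.10471976 = 264.99298 rpm ≈ 265 rpm (4 s.f.).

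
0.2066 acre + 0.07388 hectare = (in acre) 1 acre = 4046.8564 m^2, so 0.2066 acre = 0.2066 * 4046.8564 = 836.08054 m^2. 1 hectare = 10000 m^2, so 0.07388 hectare = 0.07388 * 10000 = 738.8 m^2. Sum: 836.08054 + 738.8 = 1574.8805 m^2. 1 acre = 4046.8564 m^2, so 1574.8805 m^2 = 1574.8805 / 4046.8564 = 0.38916146 acre ≈ 0.3892 acre (4 s.f.). Final answer: 0.3892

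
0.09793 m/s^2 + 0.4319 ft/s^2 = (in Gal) 22.96. Check: 0.09793 m/s^2 is already in m/s^2. 1 ft/s^2 = 0.3048 m/s^2, so 0.4319 ft/s^2 = 0.4319 * 0.3048 = 0.13164312 m/s^2. Sum: 0.09793 + 0.13164312 = 0.22957312 m/s^2. 1 Gal = 0.01 m/s^2, so 0.22957312 m/s^2 = 0.22957312 / 0.01 = 22.957312 Gal ≈ 22.96 Gal (4 s.f.).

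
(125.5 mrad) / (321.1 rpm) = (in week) 1 mrad = 0.001 rad, so 125.5 mrad = 125.5 * 0.001 = 0.1255 rad. 1 rpm = 0.10471976 rad/s, so 321.1 rpm = 321.1 * 0.10471976 = 33.625513 rad/s. Combine: 0.1255 rad / 33.625513 rad/s = 0.003732285 s. 1 week = 604800 s, so 0.003732285 s = 0.003732285 / 604800 = 6.1711062e-09 week ≈ 6.171e-09 week (4 s.f.). Final answer: 6.171e-09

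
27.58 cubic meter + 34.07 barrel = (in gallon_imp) 27.58 cubic meter = 27.58 m^3. 1 barrel = 0.15898729 m^3, so 34.07 barrel = 34.07 * 0.15898729 = 5.4166971 m^3. Sum: 27.58 + 5.4166971 = 32.996697 m^3. 1 gallon_imp = 0.00454609 m^3, so 32.996697 m^3 = 32.996697 / 0.00454609 = 7258.2587 gallon_imp ≈ 7258 gallon_imp (4 s.f.). Final answer: 7258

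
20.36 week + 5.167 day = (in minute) 2.127e+05. Check: 1 week = 604800 s, so 20.36 week = 20.36 * 604800 = 12313728 s. 1 day = 86400 s, so 5.167 day = 5.167 * 86400 = 446428.8 s. Sum: 12313728 + 446428.8 = 12760157 s. 1 minute = 60 s, so 12760157 s = 12760157 / 60 = 212669.28 minute ≈ 2.127e+05 minute (4 s.f.).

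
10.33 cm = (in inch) 1 cm = 0.01 m, so 10.33 cm = 10.33 * 0.01 = 0.1033 m. 1 inch = 0.0254 m, so 0.1033 m = 0.1033 / 0.0254 = 4.0669291 inch ≈ 4.067 inch (4 s.f.). Final answer: 4.067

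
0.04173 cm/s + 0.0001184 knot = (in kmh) 0.001722. Check: 1 cm/s = 0.01 m/s, so 0.04173 cm/s = 0.04173 * 0.01 = 0.0004173 m/s. 1 knot = 0.51444444 m/s, so 0.0001184 knot = 0.0001184 * 0.51444444 = 6.0910222e-05 m/s. Sum: 0.0004173 + 6.0910222e-05 = 0.00047821022 m/s. 1 kmh = 0.27777778 m/s, so 0.00047821022 m/s = 0.00047821022 / 0.27777778 = 0.0017215568 kmh ≈ 0.001722 kmh (4 s.f.).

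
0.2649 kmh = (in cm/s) 1 kmh = 0.27777778 m/s, so 0.2649 kmh = 0.2649 * 0.27777778 = 0.073583333 m/s. 1 cm/s = 0.01 m/s, so 0.073583333 m/s = 0.073583333 / 0.01 = 7.3583333 cm/s ≈ 7.358 cm/s (4 s.f.). Final answer: 7.358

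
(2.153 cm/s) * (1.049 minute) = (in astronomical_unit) 1 cm/s = 0.01 m/s, so 2.153 cm/s = 2.153 * 0.01 = 0.02153 m/s. 1 minute = 60 s, so 1.049 minute = 1.049 * 60 = 62.94 s. Combine: 0.02153 m/s * 62.94 s = 1.3550982 m. 1 astronomical_unit = 1.4959787e+11 m, so 1.3550982 m = 1.3550982 / 1.4959787e+11 = 9.058272e-12 astronomical_unit ≈ 9.058e-12 astronomical_unit (4 s.f.). Final answer: 9.058e-12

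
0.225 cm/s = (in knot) 0.004374. Check: 1 cm/s = 0.01 m/s, so 0.225 cm/s = 0.225 * 0.01 = 0.00225 m/s. 1 knot = 0.51444444 m/s, so 0.00225 m/s = 0.00225 / 0.51444444 = 0.0043736501 knot ≈ 0.004374 knot (4 s.f.).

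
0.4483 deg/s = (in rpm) 1 deg/s = 0.017453293 rad/s, so 0.4483 deg/s = 0.4483 * 0.017453293 = 0.007824311 rad/s. 1 rpm = 0.10471976 rad/s, so 0.007824311 rad/s = 0.007824311 / 0.10471976 = 0.074716667 rpm ≈ 0.07472 rpm (4 s.f.). Final answer: 0.07472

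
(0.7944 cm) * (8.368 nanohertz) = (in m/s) 1 cm = 0.01 m, so 0.7944 cm = 0.7944 * 0.01 = 0.007944 m. 1 nanohertz = 1e-09 Hz, so 8.368 nanohertz = 8.368 * 1e-09 = 8.368e-09 Hz. Combine: 0.007944 m * 8.368e-09 Hz = 6.6475392e-11 m/s. Result: 6.6475392e-11 m/s ≈ 6.648e-11 m/s (4 s.f.). Final answer: 6.648e-11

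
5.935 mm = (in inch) 0.2337. Check: 1 mm = 0.001 m, so 5.935 mm = 5.935 * 0.001 = 0.005935 m. 1 inch = 0.0254 m, so 0.005935 m = 0.005935 / 0.0254 = 0.23366142 inch ≈ 0.2337 inch (4 s.f.).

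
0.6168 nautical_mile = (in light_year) 1.207e-13. Check: 1 nautical_mile = 1852 m, so 0.6168 nautical_mile = 0.6168 * 1852 = 1142.3136 m. 1 light_year = 9.4607305e+15 m, so 1142.3136 m = 1142.3136 / 9.4607305e+15 = 1.2074264e-13 light_year ≈ 1.207e-13 light_year (4 s.f.).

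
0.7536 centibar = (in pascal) 1 centibar = 1000 Pa, so 0.7536 centibar = 0.7536 * 1000 = 753.6 Pa. 753.6 Pa = 753.6 pascal. Final answer: 753.6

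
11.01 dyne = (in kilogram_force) 1 dyne = 1e-05 N, so 11.01 dyne = 11.01 * 1e-05 = 0.0001101 N. 1 kilogram_force = 9.80665 N, so 0.0001101 N = 0.0001101 / 9.80665 = 1.1227076e-05 kilogram_force ≈ 1.123e-05 kilogram_force (4 s.f.). Final answer: 1.123e-05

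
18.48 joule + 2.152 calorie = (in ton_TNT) 18.48 joule = 18.48 J. 1 calorie = 4.184 J, so 2.152 calorie = 2.152 * 4.184 = 9.003968 J. Sum: 18.48 + 9.003968 = 27.483968 J. 1 ton_TNT = 4.184e+09 J, so 27.483968 J = 27.483968 / 4.184e+09 = 6.568826e-09 ton_TNT ≈ 6.569e-09 ton_TNT (4 s.f.). Final answer: 6.569e-09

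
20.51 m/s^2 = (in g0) 2.091. Check: 1 g0 = 9.80665 m/s^2, so 20.51 m/s^2 = 20.51 / 9.80665 = 2.091438 g0 ≈ 2.091 g0 (4 s.f.).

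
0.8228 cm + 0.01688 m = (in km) 2.511e-05. Check: 1 cm = 0.01 m, so 0.8228 cm = 0.8228 * 0.01 = 0.008228 m. 0.01688 m is already in m. Sum: 0.008228 + 0.01688 = 0.025108 m. 1 km = 1000 m, so 0.025108 m = 0.025108 / 1000 = 2.5108e-05 km ≈ 2.511e-05 km (4 s.f.).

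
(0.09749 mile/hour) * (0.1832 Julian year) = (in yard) 1 mile/hour = 0.44704 m/s, so 0.09749 mile/hour = 0.09749 * 0.44704 = 0.04358193 m/s. 1 Julian year = 31557600 s, so 0.1832 Julian year = 0.1832 * 31557600 = 5781352.3 s. Combine: 0.04358193 m/s * 5781352.3 s = 251962.49 m. 1 yard = 0.9144 m, so 251962.49 m = 251962.49 / 0.9144 = 275549.53 yard ≈ 2.755e+05 yard (4 s.f.). Final answer: 2.755e+05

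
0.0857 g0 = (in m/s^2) 0.8404. Check: 1 g0 = 9.80665 m/s^2, so 0.0857 g0 = 0.0857 * 9.80665 = 0.8404299 m/s^2. Result: 0.8404299 m/s^2 ≈ 0.8404 m/s^2 (4 s.f.).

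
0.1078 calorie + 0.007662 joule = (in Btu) 1 calorie = 4.184 J, so 0.1078 calorie = 0.1078 * 4.184 = 0.4510352 J. 0.007662 joule = 0.007662 J. Sum: 0.4510352 + 0.007662 = 0.4586972 J. 1 Btu = 1055.0559 J, so 0.4586972 J = 0.4586972 / 1055.0559 = 0.00043476106 Btu ≈ 0.0004348 Btu (4 s.f.). Final answer: 0.0004348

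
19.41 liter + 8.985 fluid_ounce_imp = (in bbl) 1 liter = 0.001 m^3, so 19.41 liter = 19.41 * 0.001 = 0.01941 m^3. 1 fluid_ounce_imp = 2.8413063e-05 m^3, so 8.985 fluid_ounce_imp = 8.985 * 2.8413063e-05 = 0.00025529137 m^3. Sum: 0.01941 + 0.00025529137 = 0.019665291 m^3. 1 bbl = 0.15898729 m^3, so 0.019665291 m^3 = 0.019665291 / 0.15898729 = 0.12369096 bbl ≈ 0.1237 bbl (4 s.f.). Final answer: 0.1237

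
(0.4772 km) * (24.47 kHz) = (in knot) 2.27e+07. Check: 1 km = 1000 m, so 0.4772 km = 0.4772 * 1000 = 477.2 m. 1 kHz = 1000 Hz, so 24.47 kHz = 24.47 * 1000 = 24470 Hz. Combine: 477.2 m * 24470 Hz = 11677084 m/s. 1 knot = 0.51444444 m/s, so 11677084 m/s = 11677084 / 0.51444444 = 22698435 knot ≈ 2.27e+07 knot (4 s.f.).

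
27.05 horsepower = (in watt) 1 horsepower = 745.69987 W, so 27.05 horsepower = 27.05 * 745.69987 = 20171.182 W. 20171.182 W = 20171.182 watt ≈ 2.017e+04 watt (4 s.f.). Final answer: 2.017e+04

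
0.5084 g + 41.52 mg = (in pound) 1 g = 0.001 kg, so 0.5084 g = 0.5084 * 0.001 = 0.0005084 kg. 1 mg = 1e-06 kg, so 41.52 mg = 41.52 * 1e-06 = 4.152e-05 kg. Sum: 0.0005084 + 4.152e-05 = 0.00054992 kg. 1 pound = 0.45359237 kg, so 0.00054992 kg = 0.00054992 / 0.45359237 = 0.0012123661 pound ≈ 0.001212 pound (4 s.f.). Final answer: 0.001212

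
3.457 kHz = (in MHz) 1 kHz = 1000 Hz, so 3.457 kHz = 3.457 * 1000 = 3457 Hz. 1 MHz = 1000000 Hz, so 3457 Hz = 3457 / 1000000 = 0.003457 MHz. Final answer: 0.003457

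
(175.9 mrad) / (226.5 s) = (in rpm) 1 mrad = 0.001 rad, so 175.9 mrad = 175.9 * 0.001 = 0.1759 rad. 226.5 s is already in s. Combine: 0.1759 rad / 226.5 s = 0.00077660044 rad/s. 1 rpm = 0.10471976 rad/s, so 0.00077660044 rad/s = 0.00077660044 / 0.10471976 = 0.0074159879 rpm ≈ 0.007416 rpm (4 s.f.). Final answer: 0.007416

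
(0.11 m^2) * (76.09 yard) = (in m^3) 7.653. Check: 0.11 m^2 is already in m^2. 1 yard = 0.9144 m, so 76.09 yard = 76.09 * 0.9144 = 69.576696 m. Combine: 0.11 m^2 * 69.576696 m = 7.6534366 m^3. Result: 7.6534366 m^3 ≈ 7.653 m^3 (4 s.f.).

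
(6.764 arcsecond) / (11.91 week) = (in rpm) 4.347e-11. Check: 1 arcsecond = 4.8481368e-06 rad, so 6.764 arcsecond = 6.764 * 4.8481368e-06 = 3.2792797e-05 rad. 1 week = 604800 s, so 11.91 week = 11.91 * 604800 = 7203168 s. Combine: 3.2792797e-05 rad / 7203168 s = 4.5525521e-12 rad/s. 1 rpm = 0.10471976 rad/s, so 4.5525521e-12 rad/s = 4.5525521e-12 / 0.10471976 = 4.347367e-11 rpm ≈ 4.347e-11 rpm (4 s.f.).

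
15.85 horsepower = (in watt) 1.182e+04. Check: 1 horsepower = 745.69987 W, so 15.85 horsepower = 15.85 * 745.69987 = 11819.343 W. 11819.343 W = 11819.343 watt ≈ 1.182e+04 watt (4 s.f.).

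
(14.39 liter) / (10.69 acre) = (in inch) 1 liter = 0.001 m^3, so 14.39 liter = 14.39 * 0.001 = 0.01439 m^3. 1 acre = 4046.8564 m^2, so 10.69 acre = 10.69 * 4046.8564 = 43260.895 m^2. Combine: 0.01439 m^3 / 43260.895 m^2 = 3.3263297e-07 m. 1 inch = 0.0254 m, so 3.3263297e-07 m = 3.3263297e-07 / 0.0254 = 1.3095786e-05 inch ≈ 1.31e-05 inch (4 s.f.). Final answer: 1.31e-05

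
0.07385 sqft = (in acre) 1.695e-06. Check: 1 sqft = 0.09290304 m^2, so 0.07385 sqft = 0.07385 * 0.09290304 = 0.0068608895 m^2. 1 acre = 4046.8564 m^2, so 0.0068608895 m^2 = 0.0068608895 / 4046.8564 = 1.6953627e-06 acre ≈ 1.695e-06 acre (4 s.f.).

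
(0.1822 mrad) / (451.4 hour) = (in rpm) 1.071e-09. Check: 1 mrad = 0.001 rad, so 0.1822 mrad = 0.1822 * 0.001 = 0.0001822 rad. 1 hour = 3600 s, so 451.4 hour = 451.4 * 3600 = 1625040 s. Combine: 0.0001822 rad / 1625040 s = 1.1212032e-10 rad/s. 1 rpm = 0.10471976 rad/s, so 1.1212032e-10 rad/s = 1.1212032e-10 / 0.10471976 = 1.0706702e-09 rpm ≈ 1.071e-09 rpm (4 s.f.).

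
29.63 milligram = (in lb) 1 milligram = 1e-06 kg, so 29.63 milligram = 29.63 * 1e-06 = 2.963e-05 kg. 1 lb = 0.45359237 kg, so 2.963e-05 kg = 2.963e-05 / 0.45359237 = 6.5322968e-05 lb ≈ 6.532e-05 lb (4 s.f.). Final answer: 6.532e-05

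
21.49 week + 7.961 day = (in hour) 1 week = 604800 s, so 21.49 week = 21.49 * 604800 = 12997152 s. 1 day = 86400 s, so 7.961 day = 7.961 * 86400 = 687830.4 s. Sum: 12997152 + 687830.4 = 13684982 s. 1 hour = 3600 s, so 13684982 s = 13684982 / 3600 = 3801.384 hour ≈ 3801 hour (4 s.f.). Final answer: 3801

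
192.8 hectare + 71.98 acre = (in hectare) 1 hectare = 10000 m^2, so 192.8 hectare = 192.8 * 10000 = 1928000 m^2. 1 acre = 4046.8564 m^2, so 71.98 acre = 71.98 * 4046.8564 = 291292.73 m^2. Sum: 1928000 + 291292.73 = 2219292.7 m^2. 1 hectare = 10000 m^2, so 2219292.7 m^2 = 2219292.7 / 10000 = 221.92927 hectare ≈ 221.9 hectare (4 s.f.). Final answer: 221.9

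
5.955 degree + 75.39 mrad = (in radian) 0.1793. Check: 1 degree = 0.017453293 rad, so 5.955 degree = 5.955 * 0.017453293 = 0.10393436 rad. 1 mrad = 0.001 rad, so 75.39 mrad = 75.39 * 0.001 = 0.07539 rad. Sum: 0.10393436 + 0.07539 = 0.17932436 rad. 0.17932436 rad = 0.17932436 radian ≈ 0.1793 radian (4 s.f.).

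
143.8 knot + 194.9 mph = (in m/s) 161.1. Check: 1 knot = 0.51444444 m/s, so 143.8 knot = 143.8 * 0.51444444 = 73.977111 m/s. 1 mph = 0.44704 m/s, so 194.9 mph = 194.9 * 0.44704 = 87.128096 m/s. Sum: 73.977111 + 87.128096 = 161.10521 m/s. Result: 161.10521 m/s ≈ 161.1 m/s (4 s.f.).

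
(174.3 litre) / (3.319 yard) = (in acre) 1.419e-05. Check: 1 litre = 0.001 m^3, so 174.3 litre = 174.3 * 0.001 = 0.1743 m^3. 1 yard = 0.9144 m, so 3.319 yard = 3.319 * 0.9144 = 3.0348936 m. Combine: 0.1743 m^3 / 3.0348936 m = 0.057431997 m^2. 1 acre = 4046.8564 m^2, so 0.057431997 m^2 = 0.057431997 / 4046.8564 = 1.4191756e-05 acre ≈ 1.419e-05 acre (4 s.f.).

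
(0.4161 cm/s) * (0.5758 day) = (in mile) 0.1286. Check: 1 cm/s = 0.01 m/s, so 0.4161 cm/s = 0.4161 * 0.01 = 0.004161 m/s. 1 day = 86400 s, so 0.5758 day = 0.5758 * 86400 = 49749.12 s. Combine: 0.004161 m/s * 49749.12 s = 207.00609 m. 1 mile = 1609.344 m, so 207.00609 m = 207.00609 / 1609.344 = 0.12862762 mile ≈ 0.1286 mile (4 s.f.).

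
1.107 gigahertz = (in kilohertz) 1 gigahertz = 1e+09 Hz, so 1.107 gigahertz = 1.107 * 1e+09 = 1.107e+09 Hz. 1 kilohertz = 1000 Hz, so 1.107e+09 Hz = 1.107e+09 / 1000 = 1107000 kilohertz ≈ 1.107e+06 kilohertz (4 s.f.). Final answer: 1.107e+06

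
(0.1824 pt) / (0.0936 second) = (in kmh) 1 pt = 0.00035277778 m, so 0.1824 pt = 0.1824 * 0.00035277778 = 6.4346667e-05 m. 0.0936 second = 0.0936 s. Combine: 6.4346667e-05 m / 0.0936 s = 0.00068746439 m/s. 1 kmh = 0.27777778 m/s, so 0.00068746439 m/s = 0.00068746439 / 0.27777778 = 0.0024748718 kmh ≈ 0.002475 kmh (4 s.f.). Final answer: 0.002475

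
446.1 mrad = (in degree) 25.56. Check: 1 mrad = 0.001 rad, so 446.1 mrad = 446.1 * 0.001 = 0.4461 rad. 1 degree = 0.017453293 rad, so 0.4461 rad = 0.4461 / 0.017453293 = 25.559647 degree ≈ 25.56 degree (4 s.f.).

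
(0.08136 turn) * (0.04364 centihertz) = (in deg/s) 0.01278. Check: 1 turn = 6.2831853 rad, so 0.08136 turn = 0.08136 * 6.2831853 = 0.51119996 rad. 1 centihertz = 0.01 Hz, so 0.04364 centihertz = 0.04364 * 0.01 = 0.0004364 Hz. Combine: 0.51119996 rad * 0.0004364 Hz = 0.00022308766 rad/s. 1 deg/s = 0.017453293 rad/s, so 0.00022308766 rad/s = 0.00022308766 / 0.017453293 = 0.012781981 deg/s ≈ 0.01278 deg/s (4 s.f.).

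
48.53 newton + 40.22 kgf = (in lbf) 99.58. Check: 48.53 newton = 48.53 N. 1 kgf = 9.80665 N, so 40.22 kgf = 40.22 * 9.80665 = 394.42346 N. Sum: 48.53 + 394.42346 = 442.95346 N. 1 lbf = 4.4482216 N, so 442.95346 N = 442.95346 / 4.4482216 = 99.5799 lbf ≈ 99.58 lbf (4 s.f.).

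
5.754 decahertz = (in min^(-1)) 3452. Check: 1 decahertz = 10 Hz, so 5.754 decahertz = 5.754 * 10 = 57.54 Hz. 1 min^(-1) = 0.016666667 Hz, so 57.54 Hz = 57.54 / 0.016666667 = 3452.4 min^(-1) ≈ 3452 min^(-1) (4 s.f.).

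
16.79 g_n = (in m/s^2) 1 g_n = 9.80665 m/s^2, so 16.79 g_n = 16.79 * 9.80665 = 164.65365 m/s^2. Result: 164.65365 m/s^2 ≈ 164.7 m/s^2 (4 s.f.). Final answer: 164.7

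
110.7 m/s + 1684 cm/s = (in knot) 110.7 m/s is already in m/s. 1 cm/s = 0.01 m/s, so 1684 cm/s = 1684 * 0.01 = 16.84 m/s. Sum: 110.7 + 16.84 = 127.54 m/s. 1 knot = 0.51444444 m/s, so 127.54 m/s = 127.54 / 0.51444444 = 247.91793 knot ≈ 247.9 knot (4 s.f.). Final answer: 247.9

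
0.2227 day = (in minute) 1 day = 86400 s, so 0.2227 day = 0.2227 * 86400 = 19241.28 s. 1 minute = 60 s, so 19241.28 s = 19241.28 / 60 = 320.688 minute ≈ 320.7 minute (4 s.f.). Final answer: 320.7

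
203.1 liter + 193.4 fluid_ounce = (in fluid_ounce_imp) 1 liter = 0.001 m^3, so 203.1 liter = 203.1 * 0.001 = 0.2031 m^3. 1 fluid_ounce = 2.957353e-05 m^3, so 193.4 fluid_ounce = 193.4 * 2.957353e-05 = 0.0057195206 m^3. Sum: 0.2031 + 0.0057195206 = 0.20881952 m^3. 1 fluid_ounce_imp = 2.8413063e-05 m^3, so 0.20881952 m^3 = 0.20881952 / 2.8413063e-05 = 7349.4197 fluid_ounce_imp ≈ 7349 fluid_ounce_imp (4 s.f.). Final answer: 7349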